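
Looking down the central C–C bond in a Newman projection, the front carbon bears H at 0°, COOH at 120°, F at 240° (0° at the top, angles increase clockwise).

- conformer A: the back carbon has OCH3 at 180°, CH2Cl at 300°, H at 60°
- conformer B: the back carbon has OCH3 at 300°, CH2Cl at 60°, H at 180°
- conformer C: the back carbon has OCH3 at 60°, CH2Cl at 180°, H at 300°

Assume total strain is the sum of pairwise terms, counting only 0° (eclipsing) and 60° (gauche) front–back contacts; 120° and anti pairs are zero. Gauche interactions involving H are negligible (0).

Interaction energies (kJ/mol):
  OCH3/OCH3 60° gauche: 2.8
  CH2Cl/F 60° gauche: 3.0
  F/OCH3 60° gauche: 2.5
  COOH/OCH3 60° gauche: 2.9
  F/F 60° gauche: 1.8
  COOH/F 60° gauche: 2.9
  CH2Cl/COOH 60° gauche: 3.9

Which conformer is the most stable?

B

A (staggered): COOH(120°)/OCH3(180°) gauche 2.9; F(240°)/OCH3(180°) gauche 2.5; F(240°)/CH2Cl(300°) gauche 3.0 → 8.4 kJ/mol.
B (staggered): COOH(120°)/CH2Cl(60°) gauche 3.9; F(240°)/OCH3(300°) gauche 2.5 → 6.4 kJ/mol.
C (staggered): COOH(120°)/OCH3(60°) gauche 2.9; COOH(120°)/CH2Cl(180°) gauche 3.9; F(240°)/CH2Cl(180°) gauche 3.0 → 9.8 kJ/mol.
B has the lowest total (6.4 kJ/mol).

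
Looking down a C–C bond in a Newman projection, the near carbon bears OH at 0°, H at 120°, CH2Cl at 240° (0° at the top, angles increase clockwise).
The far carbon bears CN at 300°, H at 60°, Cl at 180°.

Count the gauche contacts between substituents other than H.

Non-H gauche pairs: OH(0°)/CN(300°); CH2Cl(240°)/CN(300°); CH2Cl(240°)/Cl(180°) — 3 interactions.

3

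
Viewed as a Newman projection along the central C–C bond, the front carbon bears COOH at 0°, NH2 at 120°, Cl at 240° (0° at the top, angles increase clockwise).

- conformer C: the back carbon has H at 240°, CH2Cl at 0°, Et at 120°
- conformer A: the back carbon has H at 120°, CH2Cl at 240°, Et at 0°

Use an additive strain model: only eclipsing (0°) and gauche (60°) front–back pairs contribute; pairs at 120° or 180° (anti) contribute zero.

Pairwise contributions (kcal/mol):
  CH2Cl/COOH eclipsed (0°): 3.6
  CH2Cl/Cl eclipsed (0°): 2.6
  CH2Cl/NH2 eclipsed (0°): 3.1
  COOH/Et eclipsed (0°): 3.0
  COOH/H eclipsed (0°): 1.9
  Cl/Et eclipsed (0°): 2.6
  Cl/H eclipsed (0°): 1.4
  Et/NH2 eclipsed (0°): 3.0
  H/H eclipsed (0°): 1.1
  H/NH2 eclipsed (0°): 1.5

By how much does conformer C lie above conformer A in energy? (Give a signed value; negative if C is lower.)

C (eclipsed): COOH–CH2Cl eclipsed, NH2–Et eclipsed, Cl–H eclipsed; 3.6 + 3.0 + 1.4 = 8.0 kcal/mol.
A (eclipsed): COOH–Et eclipsed, NH2–H eclipsed, Cl–CH2Cl eclipsed; 3.0 + 1.5 + 2.6 = 7.1 kcal/mol.
E(C) − E(A) = 8.0 − 7.1 = +0.9 kcal/mol.

+0.9 kcal/mol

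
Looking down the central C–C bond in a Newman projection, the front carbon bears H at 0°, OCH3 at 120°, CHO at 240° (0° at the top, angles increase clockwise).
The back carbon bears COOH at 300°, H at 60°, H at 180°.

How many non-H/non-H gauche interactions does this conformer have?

1

Non-H gauche pairs: CHO(240°)/COOH(300°) — 1 interaction.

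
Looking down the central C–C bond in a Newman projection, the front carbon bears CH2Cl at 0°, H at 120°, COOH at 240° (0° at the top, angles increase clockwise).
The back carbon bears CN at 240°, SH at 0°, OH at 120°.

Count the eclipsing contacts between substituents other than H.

Non-H eclipsing pairs: CH2Cl(0°)/SH(0°); COOH(240°)/CN(240°) — 2 interactions.

2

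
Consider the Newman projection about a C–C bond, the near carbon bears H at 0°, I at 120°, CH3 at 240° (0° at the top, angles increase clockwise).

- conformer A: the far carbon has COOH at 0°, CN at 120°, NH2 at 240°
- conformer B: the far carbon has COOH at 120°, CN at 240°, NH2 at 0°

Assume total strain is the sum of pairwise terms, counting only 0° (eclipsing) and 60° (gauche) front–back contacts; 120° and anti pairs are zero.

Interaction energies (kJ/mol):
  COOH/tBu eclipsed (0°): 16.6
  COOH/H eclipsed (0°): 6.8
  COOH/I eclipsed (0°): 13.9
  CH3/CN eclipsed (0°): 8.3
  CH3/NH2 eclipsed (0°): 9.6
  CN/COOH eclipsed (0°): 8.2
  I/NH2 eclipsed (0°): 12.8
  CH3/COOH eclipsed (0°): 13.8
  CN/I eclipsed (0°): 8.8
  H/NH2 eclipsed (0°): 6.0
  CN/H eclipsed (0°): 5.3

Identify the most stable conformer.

A

A (eclipsed): H(0°)/COOH(0°) eclipsed 6.8; I(120°)/CN(120°) eclipsed 8.8; CH3(240°)/NH2(240°) eclipsed 9.6 → 25.2 kJ/mol.
B (eclipsed): H(0°)/NH2(0°) eclipsed 6.0; I(120°)/COOH(120°) eclipsed 13.9; CH3(240°)/CN(240°) eclipsed 8.3 → 28.2 kJ/mol.
A has the lowest total (25.2 kJ/mol).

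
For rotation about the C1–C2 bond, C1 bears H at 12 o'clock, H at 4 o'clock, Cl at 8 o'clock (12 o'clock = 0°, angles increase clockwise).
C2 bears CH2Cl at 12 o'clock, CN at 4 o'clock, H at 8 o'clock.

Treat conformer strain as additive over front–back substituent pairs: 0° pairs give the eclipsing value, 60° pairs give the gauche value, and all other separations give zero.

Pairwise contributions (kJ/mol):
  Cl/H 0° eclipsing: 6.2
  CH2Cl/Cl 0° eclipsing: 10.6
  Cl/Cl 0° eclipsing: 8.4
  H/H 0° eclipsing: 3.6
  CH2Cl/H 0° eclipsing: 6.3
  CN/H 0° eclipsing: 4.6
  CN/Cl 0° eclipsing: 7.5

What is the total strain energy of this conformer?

17.1 kJ/mol

This conformer is eclipsed. H at 0° is eclipsed with CH2Cl at 0° (6.3); H at 120° is eclipsed with CN at 120° (4.6); Cl at 240° is eclipsed with H at 240° (6.2). Total 17.1 kJ/mol.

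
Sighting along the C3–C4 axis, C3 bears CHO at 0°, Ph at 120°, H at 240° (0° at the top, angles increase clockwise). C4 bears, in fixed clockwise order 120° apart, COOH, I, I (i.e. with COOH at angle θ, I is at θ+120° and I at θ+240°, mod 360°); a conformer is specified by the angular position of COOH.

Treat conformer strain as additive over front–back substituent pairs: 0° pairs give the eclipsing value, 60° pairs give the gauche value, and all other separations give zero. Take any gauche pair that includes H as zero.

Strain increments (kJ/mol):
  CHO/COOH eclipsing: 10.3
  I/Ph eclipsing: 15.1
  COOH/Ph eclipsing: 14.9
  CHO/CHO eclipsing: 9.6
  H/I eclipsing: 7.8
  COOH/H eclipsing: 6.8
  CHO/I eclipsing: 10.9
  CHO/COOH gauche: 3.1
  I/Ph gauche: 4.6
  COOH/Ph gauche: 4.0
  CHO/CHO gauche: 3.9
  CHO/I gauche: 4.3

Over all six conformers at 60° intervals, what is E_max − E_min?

COOH at 0° is eclipsed. CHO at 0° is eclipsed with COOH at 0° (10.3); Ph at 120° is eclipsed with I at 120° (15.1); H at 240° is eclipsed with I at 240° (7.8). Total 33.2 kJ/mol.
COOH at 60° is staggered. CHO at 0° is gauche with COOH at 60° (3.1); CHO at 0° is gauche with I at 300° (4.3); Ph at 120° is gauche with COOH at 60° (4.0); Ph at 120° is gauche with I at 180° (4.6). Total 16.0 kJ/mol.
COOH at 120° is eclipsed. CHO at 0° is eclipsed with I at 0° (10.9); Ph at 120° is eclipsed with COOH at 120° (14.9); H at 240° is eclipsed with I at 240° (7.8). Total 33.6 kJ/mol.
COOH at 180° is staggered. CHO at 0° is gauche with I at 300° (4.3); CHO at 0° is gauche with I at 60° (4.3); Ph at 120° is gauche with COOH at 180° (4.0); Ph at 120° is gauche with I at 60° (4.6). Total 17.2 kJ/mol.
COOH at 240° is eclipsed. CHO at 0° is eclipsed with I at 0° (10.9); Ph at 120° is eclipsed with I at 120° (15.1); H at 240° is eclipsed with COOH at 240° (6.8). Total 32.8 kJ/mol.
COOH at 300° is staggered. CHO at 0° is gauche with COOH at 300° (3.1); CHO at 0° is gauche with I at 60° (4.3); Ph at 120° is gauche with I at 60° (4.6); Ph at 120° is gauche with I at 180° (4.6). Total 16.6 kJ/mol.
Max at 120° (33.6 kJ/mol), min at 60° (16.0 kJ/mol); barrier = 17.6 kJ/mol.

17.6 kJ/mol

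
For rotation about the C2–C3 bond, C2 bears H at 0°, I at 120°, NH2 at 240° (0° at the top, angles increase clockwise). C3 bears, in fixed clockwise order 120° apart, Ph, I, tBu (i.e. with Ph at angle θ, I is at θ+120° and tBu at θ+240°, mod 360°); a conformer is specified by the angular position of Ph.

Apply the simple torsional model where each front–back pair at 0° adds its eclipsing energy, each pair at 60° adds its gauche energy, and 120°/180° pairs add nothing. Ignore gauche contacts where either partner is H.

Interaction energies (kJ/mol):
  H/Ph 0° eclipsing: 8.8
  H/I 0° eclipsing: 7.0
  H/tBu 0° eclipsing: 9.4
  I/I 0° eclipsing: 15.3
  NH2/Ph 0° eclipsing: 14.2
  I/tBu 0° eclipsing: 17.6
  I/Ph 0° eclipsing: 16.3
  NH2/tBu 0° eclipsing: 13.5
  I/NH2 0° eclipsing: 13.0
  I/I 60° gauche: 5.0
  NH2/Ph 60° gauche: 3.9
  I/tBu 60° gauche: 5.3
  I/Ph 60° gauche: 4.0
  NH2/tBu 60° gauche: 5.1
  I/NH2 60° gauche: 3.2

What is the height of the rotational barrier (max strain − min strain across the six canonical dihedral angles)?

Ph at 0° (eclipsed): H–Ph eclipsed, I–I eclipsed, NH2–tBu eclipsed; 8.8 + 15.3 + 13.5 = 37.6 kJ/mol.
Ph at 60° (staggered): I–Ph gauche, I–I gauche, NH2–I gauche, NH2–tBu gauche; 4.0 + 5.0 + 3.2 + 5.1 = 17.3 kJ/mol.
Ph at 120° (eclipsed): H–tBu eclipsed, I–Ph eclipsed, NH2–I eclipsed; 9.4 + 16.3 + 13.0 = 38.7 kJ/mol.
Ph at 180° (staggered): I–Ph gauche, I–tBu gauche, NH2–Ph gauche, NH2–I gauche; 4.0 + 5.3 + 3.9 + 3.2 = 16.4 kJ/mol.
Ph at 240° (eclipsed): H–I eclipsed, I–tBu eclipsed, NH2–Ph eclipsed; 7.0 + 17.6 + 14.2 = 38.8 kJ/mol.
Ph at 300° (staggered): I–I gauche, I–tBu gauche, NH2–Ph gauche, NH2–tBu gauche; 5.0 + 5.3 + 3.9 + 5.1 = 19.3 kJ/mol.
Max at 240° (38.8 kJ/mol), min at 180° (16.4 kJ/mol); barrier = 22.4 kJ/mol.

22.4 kJ/mol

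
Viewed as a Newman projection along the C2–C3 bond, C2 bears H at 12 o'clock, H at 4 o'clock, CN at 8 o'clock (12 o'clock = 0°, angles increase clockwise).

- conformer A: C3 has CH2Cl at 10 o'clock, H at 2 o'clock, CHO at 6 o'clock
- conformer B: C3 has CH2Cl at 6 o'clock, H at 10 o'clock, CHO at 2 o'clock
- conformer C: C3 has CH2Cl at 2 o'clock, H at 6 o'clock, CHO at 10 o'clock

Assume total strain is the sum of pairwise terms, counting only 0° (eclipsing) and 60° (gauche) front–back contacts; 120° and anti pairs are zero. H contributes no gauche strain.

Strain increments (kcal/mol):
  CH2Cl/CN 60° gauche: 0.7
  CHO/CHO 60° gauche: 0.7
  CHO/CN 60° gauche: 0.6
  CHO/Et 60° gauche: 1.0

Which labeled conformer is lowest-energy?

A (staggered): CN(240°)/CH2Cl(300°) gauche 0.7; CN(240°)/CHO(180°) gauche 0.6 → 1.3 kcal/mol.
B (staggered): CN(240°)/CH2Cl(180°) gauche 0.7 → 0.7 kcal/mol.
C (staggered): CN(240°)/CHO(300°) gauche 0.6 → 0.6 kcal/mol.
C has the lowest total (0.6 kcal/mol).

C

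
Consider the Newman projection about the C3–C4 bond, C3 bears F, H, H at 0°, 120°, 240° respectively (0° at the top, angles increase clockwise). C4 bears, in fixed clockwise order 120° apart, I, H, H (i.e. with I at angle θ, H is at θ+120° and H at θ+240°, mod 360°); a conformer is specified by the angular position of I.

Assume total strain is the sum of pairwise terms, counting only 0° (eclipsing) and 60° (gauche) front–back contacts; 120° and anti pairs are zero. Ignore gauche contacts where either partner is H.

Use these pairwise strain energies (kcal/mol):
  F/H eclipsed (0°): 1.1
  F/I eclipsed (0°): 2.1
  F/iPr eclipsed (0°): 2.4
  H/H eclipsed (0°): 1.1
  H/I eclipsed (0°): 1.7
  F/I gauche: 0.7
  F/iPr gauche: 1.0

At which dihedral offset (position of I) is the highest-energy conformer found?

0°

I at 0° (eclipsed): F(0°)/I(0°) eclipsed 2.1; H(120°)/H(120°) eclipsed 1.1; H(240°)/H(240°) eclipsed 1.1 → 4.3 kcal/mol.
I at 60° (staggered): F(0°)/I(60°) gauche 0.7 → 0.7 kcal/mol.
I at 120° (eclipsed): F(0°)/H(0°) eclipsed 1.1; H(120°)/I(120°) eclipsed 1.7; H(240°)/H(240°) eclipsed 1.1 → 3.9 kcal/mol.
I at 180° (staggered): no non-H gauche contacts → 0.0 kcal/mol.
I at 240° (eclipsed): F(0°)/H(0°) eclipsed 1.1; H(120°)/H(120°) eclipsed 1.1; H(240°)/I(240°) eclipsed 1.7 → 3.9 kcal/mol.
I at 300° (staggered): F(0°)/I(300°) gauche 0.7 → 0.7 kcal/mol.
The maximum (4.3 kcal/mol) occurs with I at 0°.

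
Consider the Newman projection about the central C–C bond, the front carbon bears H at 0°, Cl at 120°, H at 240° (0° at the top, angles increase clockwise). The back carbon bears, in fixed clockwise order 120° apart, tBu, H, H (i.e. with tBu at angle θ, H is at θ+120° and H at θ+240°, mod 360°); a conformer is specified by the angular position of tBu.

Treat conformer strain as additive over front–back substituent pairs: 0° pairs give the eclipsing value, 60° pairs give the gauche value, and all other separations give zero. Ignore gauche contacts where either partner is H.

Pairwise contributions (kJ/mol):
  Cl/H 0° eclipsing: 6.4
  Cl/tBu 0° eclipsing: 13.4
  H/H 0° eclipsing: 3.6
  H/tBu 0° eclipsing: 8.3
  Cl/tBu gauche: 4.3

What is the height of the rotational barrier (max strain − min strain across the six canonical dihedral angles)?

20.6 kJ/mol

tBu at 0° (eclipsed): H–tBu eclipsed, Cl–H eclipsed, H–H eclipsed; 8.3 + 6.4 + 3.6 = 18.3 kJ/mol.
tBu at 60° (staggered): Cl–tBu gauche; 4.3 = 4.3 kJ/mol.
tBu at 120° (eclipsed): H–H eclipsed, Cl–tBu eclipsed, H–H eclipsed; 3.6 + 13.4 + 3.6 = 20.6 kJ/mol.
tBu at 180° (staggered): Cl–tBu gauche; 4.3 = 4.3 kJ/mol.
tBu at 240° (eclipsed): H–H eclipsed, Cl–H eclipsed, H–tBu eclipsed; 3.6 + 6.4 + 8.3 = 18.3 kJ/mol.
tBu at 300° (staggered): no non-H gauche contacts → 0.0 kJ/mol.
Max at 120° (20.6 kJ/mol), min at 300° (0.0 kJ/mol); barrier = 20.6 kJ/mol.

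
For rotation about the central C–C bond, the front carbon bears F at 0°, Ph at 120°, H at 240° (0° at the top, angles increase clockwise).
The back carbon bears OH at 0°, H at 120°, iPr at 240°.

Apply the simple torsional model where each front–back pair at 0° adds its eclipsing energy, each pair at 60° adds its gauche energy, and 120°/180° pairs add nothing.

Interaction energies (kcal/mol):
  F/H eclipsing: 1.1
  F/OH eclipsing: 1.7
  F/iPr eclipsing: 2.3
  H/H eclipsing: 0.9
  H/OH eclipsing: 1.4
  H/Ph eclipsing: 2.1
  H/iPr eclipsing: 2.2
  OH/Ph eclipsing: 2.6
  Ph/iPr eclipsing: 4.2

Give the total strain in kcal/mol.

6.0 kcal/mol

This conformer (eclipsed): F(0°)/OH(0°) eclipsed 1.7; Ph(120°)/H(120°) eclipsed 2.1; H(240°)/iPr(240°) eclipsed 2.2 → 6.0 kcal/mol.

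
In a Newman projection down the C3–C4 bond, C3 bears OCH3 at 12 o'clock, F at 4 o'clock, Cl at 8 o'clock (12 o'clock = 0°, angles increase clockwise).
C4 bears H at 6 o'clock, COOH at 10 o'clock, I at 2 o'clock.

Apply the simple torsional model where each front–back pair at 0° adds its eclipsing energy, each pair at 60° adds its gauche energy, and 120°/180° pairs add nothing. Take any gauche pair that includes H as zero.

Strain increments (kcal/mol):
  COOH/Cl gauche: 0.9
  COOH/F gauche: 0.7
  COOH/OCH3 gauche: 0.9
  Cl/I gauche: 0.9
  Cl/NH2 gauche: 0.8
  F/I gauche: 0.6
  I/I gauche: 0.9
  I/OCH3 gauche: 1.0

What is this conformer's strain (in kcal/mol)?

This conformer is staggered. OCH3 at 0° is gauche with COOH at 300° (0.9); OCH3 at 0° is gauche with I at 60° (1.0); F at 120° is gauche with I at 60° (0.6); Cl at 240° is gauche with COOH at 300° (0.9). Total 3.4 kcal/mol.

3.4 kcal/mol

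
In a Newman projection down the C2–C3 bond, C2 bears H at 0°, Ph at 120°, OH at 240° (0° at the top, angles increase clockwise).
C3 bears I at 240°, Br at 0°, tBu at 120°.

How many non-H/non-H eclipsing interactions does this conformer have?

Non-H eclipsing pairs: Ph(120°)/tBu(120°); OH(240°)/I(240°) — 2 interactions.

2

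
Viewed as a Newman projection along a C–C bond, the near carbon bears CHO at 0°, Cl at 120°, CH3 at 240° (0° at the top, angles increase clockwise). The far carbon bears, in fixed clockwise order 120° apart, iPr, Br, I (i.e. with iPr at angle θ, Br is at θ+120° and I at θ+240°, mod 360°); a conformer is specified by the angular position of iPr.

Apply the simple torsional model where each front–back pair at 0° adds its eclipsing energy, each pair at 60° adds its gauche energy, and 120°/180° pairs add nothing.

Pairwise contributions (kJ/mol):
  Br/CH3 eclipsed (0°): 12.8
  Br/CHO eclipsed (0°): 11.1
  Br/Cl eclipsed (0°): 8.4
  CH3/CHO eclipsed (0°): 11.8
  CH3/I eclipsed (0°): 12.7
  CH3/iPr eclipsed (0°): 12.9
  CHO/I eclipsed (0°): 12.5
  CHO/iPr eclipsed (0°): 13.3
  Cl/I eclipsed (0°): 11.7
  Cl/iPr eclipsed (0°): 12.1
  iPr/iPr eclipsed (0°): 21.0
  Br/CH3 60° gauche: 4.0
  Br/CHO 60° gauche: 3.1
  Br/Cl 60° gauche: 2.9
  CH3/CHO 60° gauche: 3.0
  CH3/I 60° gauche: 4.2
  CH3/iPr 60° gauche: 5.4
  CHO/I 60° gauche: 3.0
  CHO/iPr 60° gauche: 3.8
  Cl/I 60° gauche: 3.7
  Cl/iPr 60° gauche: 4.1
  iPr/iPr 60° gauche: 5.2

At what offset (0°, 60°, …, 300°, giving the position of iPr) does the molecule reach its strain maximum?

iPr at 0° is eclipsed. CHO at 0° is eclipsed with iPr at 0° (13.3); Cl at 120° is eclipsed with Br at 120° (8.4); CH3 at 240° is eclipsed with I at 240° (12.7). Total 34.4 kJ/mol.
iPr at 60° is staggered. CHO at 0° is gauche with iPr at 60° (3.8); CHO at 0° is gauche with I at 300° (3.0); Cl at 120° is gauche with iPr at 60° (4.1); Cl at 120° is gauche with Br at 180° (2.9); CH3 at 240° is gauche with Br at 180° (4.0); CH3 at 240° is gauche with I at 300° (4.2). Total 22.0 kJ/mol.
iPr at 120° is eclipsed. CHO at 0° is eclipsed with I at 0° (12.5); Cl at 120° is eclipsed with iPr at 120° (12.1); CH3 at 240° is eclipsed with Br at 240° (12.8). Total 37.4 kJ/mol.
iPr at 180° is staggered. CHO at 0° is gauche with Br at 300° (3.1); CHO at 0° is gauche with I at 60° (3.0); Cl at 120° is gauche with iPr at 180° (4.1); Cl at 120° is gauche with I at 60° (3.7); CH3 at 240° is gauche with iPr at 180° (5.4); CH3 at 240° is gauche with Br at 300° (4.0). Total 23.3 kJ/mol.
iPr at 240° is eclipsed. CHO at 0° is eclipsed with Br at 0° (11.1); Cl at 120° is eclipsed with I at 120° (11.7); CH3 at 240° is eclipsed with iPr at 240° (12.9). Total 35.7 kJ/mol.
iPr at 300° is staggered. CHO at 0° is gauche with iPr at 300° (3.8); CHO at 0° is gauche with Br at 60° (3.1); Cl at 120° is gauche with Br at 60° (2.9); Cl at 120° is gauche with I at 180° (3.7); CH3 at 240° is gauche with iPr at 300° (5.4); CH3 at 240° is gauche with I at 180° (4.2). Total 23.1 kJ/mol.
The maximum (37.4 kJ/mol) occurs with iPr at 120°.

120°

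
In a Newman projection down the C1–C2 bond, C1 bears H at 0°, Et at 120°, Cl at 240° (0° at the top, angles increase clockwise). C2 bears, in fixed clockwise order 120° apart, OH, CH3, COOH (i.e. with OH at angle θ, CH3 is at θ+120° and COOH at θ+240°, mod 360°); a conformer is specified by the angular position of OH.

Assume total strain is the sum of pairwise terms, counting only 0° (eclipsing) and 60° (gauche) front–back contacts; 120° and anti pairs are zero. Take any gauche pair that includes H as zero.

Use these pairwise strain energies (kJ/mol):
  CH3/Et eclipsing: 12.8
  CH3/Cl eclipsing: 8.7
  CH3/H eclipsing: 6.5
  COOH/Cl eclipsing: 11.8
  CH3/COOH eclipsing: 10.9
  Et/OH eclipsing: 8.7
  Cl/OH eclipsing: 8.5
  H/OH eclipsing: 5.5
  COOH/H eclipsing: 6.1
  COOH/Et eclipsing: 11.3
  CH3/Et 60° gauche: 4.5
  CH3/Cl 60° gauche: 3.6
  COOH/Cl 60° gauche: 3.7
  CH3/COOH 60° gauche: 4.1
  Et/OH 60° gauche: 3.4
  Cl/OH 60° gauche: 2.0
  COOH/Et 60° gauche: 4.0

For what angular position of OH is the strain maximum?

0°

OH at 0° (eclipsed): H–OH eclipsed, Et–CH3 eclipsed, Cl–COOH eclipsed; 5.5 + 12.8 + 11.8 = 30.1 kJ/mol.
OH at 60° (staggered): Et–OH gauche, Et–CH3 gauche, Cl–CH3 gauche, Cl–COOH gauche; 3.4 + 4.5 + 3.6 + 3.7 = 15.2 kJ/mol.
OH at 120° (eclipsed): H–COOH eclipsed, Et–OH eclipsed, Cl–CH3 eclipsed; 6.1 + 8.7 + 8.7 = 23.5 kJ/mol.
OH at 180° (staggered): Et–OH gauche, Et–COOH gauche, Cl–OH gauche, Cl–CH3 gauche; 3.4 + 4.0 + 2.0 + 3.6 = 13.0 kJ/mol.
OH at 240° (eclipsed): H–CH3 eclipsed, Et–COOH eclipsed, Cl–OH eclipsed; 6.5 + 11.3 + 8.5 = 26.3 kJ/mol.
OH at 300° (staggered): Et–CH3 gauche, Et–COOH gauche, Cl–OH gauche, Cl–COOH gauche; 4.5 + 4.0 + 2.0 + 3.7 = 14.2 kJ/mol.
The maximum (30.1 kJ/mol) occurs with OH at 0°.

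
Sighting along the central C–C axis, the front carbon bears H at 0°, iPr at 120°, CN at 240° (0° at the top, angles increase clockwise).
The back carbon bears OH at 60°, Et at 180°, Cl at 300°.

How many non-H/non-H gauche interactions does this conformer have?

Non-H gauche pairs: iPr(120°)/OH(60°); iPr(120°)/Et(180°); CN(240°)/Et(180°); CN(240°)/Cl(300°) — 4 interactions.

4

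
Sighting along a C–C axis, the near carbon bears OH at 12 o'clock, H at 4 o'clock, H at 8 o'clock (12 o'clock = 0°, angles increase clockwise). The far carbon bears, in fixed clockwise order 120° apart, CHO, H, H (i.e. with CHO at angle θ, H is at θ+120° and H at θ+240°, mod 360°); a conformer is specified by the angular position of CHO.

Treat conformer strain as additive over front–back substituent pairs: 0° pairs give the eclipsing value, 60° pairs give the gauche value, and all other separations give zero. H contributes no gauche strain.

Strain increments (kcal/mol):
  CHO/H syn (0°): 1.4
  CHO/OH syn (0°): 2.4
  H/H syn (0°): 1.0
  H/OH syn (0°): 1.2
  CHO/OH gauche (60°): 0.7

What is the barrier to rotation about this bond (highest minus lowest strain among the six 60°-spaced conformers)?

CHO at 0° (eclipsed): OH(0°)/CHO(0°) eclipsed 2.4; H(120°)/H(120°) eclipsed 1.0; H(240°)/H(240°) eclipsed 1.0 → 4.4 kcal/mol.
CHO at 60° (staggered): OH(0°)/CHO(60°) gauche 0.7 → 0.7 kcal/mol.
CHO at 120° (eclipsed): OH(0°)/H(0°) eclipsed 1.2; H(120°)/CHO(120°) eclipsed 1.4; H(240°)/H(240°) eclipsed 1.0 → 3.6 kcal/mol.
CHO at 180° (staggered): no non-H gauche contacts → 0.0 kcal/mol.
CHO at 240° (eclipsed): OH(0°)/H(0°) eclipsed 1.2; H(120°)/H(120°) eclipsed 1.0; H(240°)/CHO(240°) eclipsed 1.4 → 3.6 kcal/mol.
CHO at 300° (staggered): OH(0°)/CHO(300°) gauche 0.7 → 0.7 kcal/mol.
Max at 0° (4.4 kcal/mol), min at 180° (0.0 kcal/mol); barrier = 4.4 kcal/mol.

4.4 kcal/mol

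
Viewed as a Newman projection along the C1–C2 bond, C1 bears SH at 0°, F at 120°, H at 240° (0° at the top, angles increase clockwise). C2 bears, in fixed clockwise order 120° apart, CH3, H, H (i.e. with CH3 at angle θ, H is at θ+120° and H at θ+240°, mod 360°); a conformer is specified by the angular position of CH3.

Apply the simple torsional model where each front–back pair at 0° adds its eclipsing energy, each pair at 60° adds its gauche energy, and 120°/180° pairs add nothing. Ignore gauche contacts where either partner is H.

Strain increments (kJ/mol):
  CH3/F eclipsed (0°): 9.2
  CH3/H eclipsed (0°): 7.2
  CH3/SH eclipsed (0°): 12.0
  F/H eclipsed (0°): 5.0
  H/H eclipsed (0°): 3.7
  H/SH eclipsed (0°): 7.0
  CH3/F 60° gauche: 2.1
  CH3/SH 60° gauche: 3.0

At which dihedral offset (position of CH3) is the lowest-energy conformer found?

180°

CH3 at 0° (eclipsed): SH–CH3 eclipsed, F–H eclipsed, H–H eclipsed; 12.0 + 5.0 + 3.7 = 20.7 kJ/mol.
CH3 at 60° (staggered): SH–CH3 gauche, F–CH3 gauche; 3.0 + 2.1 = 5.1 kJ/mol.
CH3 at 120° (eclipsed): SH–H eclipsed, F–CH3 eclipsed, H–H eclipsed; 7.0 + 9.2 + 3.7 = 19.9 kJ/mol.
CH3 at 180° (staggered): F–CH3 gauche; 2.1 = 2.1 kJ/mol.
CH3 at 240° (eclipsed): SH–H eclipsed, F–H eclipsed, H–CH3 eclipsed; 7.0 + 5.0 + 7.2 = 19.2 kJ/mol.
CH3 at 300° (staggered): SH–CH3 gauche; 3.0 = 3.0 kJ/mol.
The minimum (2.1 kJ/mol) occurs with CH3 at 180°.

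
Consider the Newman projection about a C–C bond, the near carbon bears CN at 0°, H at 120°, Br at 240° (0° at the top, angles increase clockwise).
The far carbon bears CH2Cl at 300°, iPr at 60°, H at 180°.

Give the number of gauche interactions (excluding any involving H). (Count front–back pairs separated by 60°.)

Non-H gauche pairs: CN(0°)/CH2Cl(300°); CN(0°)/iPr(60°); Br(240°)/CH2Cl(300°) — 3 interactions.

3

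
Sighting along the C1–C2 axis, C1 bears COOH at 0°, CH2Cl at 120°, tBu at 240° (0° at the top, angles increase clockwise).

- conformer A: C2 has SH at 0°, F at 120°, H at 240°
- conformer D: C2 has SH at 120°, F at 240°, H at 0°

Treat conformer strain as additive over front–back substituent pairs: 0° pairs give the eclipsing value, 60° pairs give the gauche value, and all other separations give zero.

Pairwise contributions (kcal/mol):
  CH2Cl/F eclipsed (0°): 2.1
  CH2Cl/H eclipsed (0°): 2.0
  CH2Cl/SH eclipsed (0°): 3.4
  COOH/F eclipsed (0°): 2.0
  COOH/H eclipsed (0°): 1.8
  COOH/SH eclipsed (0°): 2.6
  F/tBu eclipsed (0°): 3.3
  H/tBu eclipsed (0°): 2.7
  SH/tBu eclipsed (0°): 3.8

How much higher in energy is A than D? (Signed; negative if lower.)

-1.1 kcal/mol

A (eclipsed): COOH(0°)/SH(0°) eclipsed 2.6; CH2Cl(120°)/F(120°) eclipsed 2.1; tBu(240°)/H(240°) eclipsed 2.7 → 7.4 kcal/mol.
D (eclipsed): COOH(0°)/H(0°) eclipsed 1.8; CH2Cl(120°)/SH(120°) eclipsed 3.4; tBu(240°)/F(240°) eclipsed 3.3 → 8.5 kcal/mol.
E(A) − E(D) = 7.4 − 8.5 = -1.1 kcal/mol.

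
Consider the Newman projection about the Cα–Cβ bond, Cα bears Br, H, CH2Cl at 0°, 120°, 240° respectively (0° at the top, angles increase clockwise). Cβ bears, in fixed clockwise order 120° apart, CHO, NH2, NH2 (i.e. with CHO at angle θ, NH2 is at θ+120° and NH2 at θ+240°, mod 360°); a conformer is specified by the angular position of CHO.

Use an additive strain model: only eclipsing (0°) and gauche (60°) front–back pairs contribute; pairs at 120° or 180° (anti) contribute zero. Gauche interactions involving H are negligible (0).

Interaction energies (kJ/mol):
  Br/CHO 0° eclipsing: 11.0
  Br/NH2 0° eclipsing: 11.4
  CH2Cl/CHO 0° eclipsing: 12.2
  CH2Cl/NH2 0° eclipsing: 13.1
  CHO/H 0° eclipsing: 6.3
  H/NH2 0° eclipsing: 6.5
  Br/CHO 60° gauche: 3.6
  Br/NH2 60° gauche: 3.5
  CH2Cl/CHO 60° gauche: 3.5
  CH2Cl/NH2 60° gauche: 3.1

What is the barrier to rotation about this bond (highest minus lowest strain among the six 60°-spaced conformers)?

17.5 kJ/mol

CHO at 0° (eclipsed): Br(0°)/CHO(0°) eclipsed 11.0; H(120°)/NH2(120°) eclipsed 6.5; CH2Cl(240°)/NH2(240°) eclipsed 13.1 → 30.6 kJ/mol.
CHO at 60° (staggered): Br(0°)/CHO(60°) gauche 3.6; Br(0°)/NH2(300°) gauche 3.5; CH2Cl(240°)/NH2(180°) gauche 3.1; CH2Cl(240°)/NH2(300°) gauche 3.1 → 13.3 kJ/mol.
CHO at 120° (eclipsed): Br(0°)/NH2(0°) eclipsed 11.4; H(120°)/CHO(120°) eclipsed 6.3; CH2Cl(240°)/NH2(240°) eclipsed 13.1 → 30.8 kJ/mol.
CHO at 180° (staggered): Br(0°)/NH2(300°) gauche 3.5; Br(0°)/NH2(60°) gauche 3.5; CH2Cl(240°)/CHO(180°) gauche 3.5; CH2Cl(240°)/NH2(300°) gauche 3.1 → 13.6 kJ/mol.
CHO at 240° (eclipsed): Br(0°)/NH2(0°) eclipsed 11.4; H(120°)/NH2(120°) eclipsed 6.5; CH2Cl(240°)/CHO(240°) eclipsed 12.2 → 30.1 kJ/mol.
CHO at 300° (staggered): Br(0°)/CHO(300°) gauche 3.6; Br(0°)/NH2(60°) gauche 3.5; CH2Cl(240°)/CHO(300°) gauche 3.5; CH2Cl(240°)/NH2(180°) gauche 3.1 → 13.7 kJ/mol.
Max at 120° (30.8 kJ/mol), min at 60° (13.3 kJ/mol); barrier = 17.5 kJ/mol.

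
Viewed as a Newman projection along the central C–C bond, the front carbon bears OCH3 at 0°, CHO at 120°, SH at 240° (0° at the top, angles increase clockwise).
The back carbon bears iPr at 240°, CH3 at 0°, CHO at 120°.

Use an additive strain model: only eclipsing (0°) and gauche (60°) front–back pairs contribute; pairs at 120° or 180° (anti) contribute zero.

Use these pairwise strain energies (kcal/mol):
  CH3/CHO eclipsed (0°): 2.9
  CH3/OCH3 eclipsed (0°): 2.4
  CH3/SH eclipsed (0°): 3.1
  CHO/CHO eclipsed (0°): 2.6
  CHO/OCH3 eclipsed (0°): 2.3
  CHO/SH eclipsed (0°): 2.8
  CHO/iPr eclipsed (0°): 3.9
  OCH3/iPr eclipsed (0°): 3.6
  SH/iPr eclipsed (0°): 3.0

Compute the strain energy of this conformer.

8.0 kcal/mol

This conformer (eclipsed): OCH3(0°)/CH3(0°) eclipsed 2.4; CHO(120°)/CHO(120°) eclipsed 2.6; SH(240°)/iPr(240°) eclipsed 3.0 → 8.0 kcal/mol.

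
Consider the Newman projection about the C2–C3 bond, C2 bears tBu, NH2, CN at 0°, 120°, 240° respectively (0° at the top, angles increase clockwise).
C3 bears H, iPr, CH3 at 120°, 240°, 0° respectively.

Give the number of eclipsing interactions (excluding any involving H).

Non-H eclipsing pairs: tBu(0°)/CH3(0°); CN(240°)/iPr(240°) — 2 interactions.

2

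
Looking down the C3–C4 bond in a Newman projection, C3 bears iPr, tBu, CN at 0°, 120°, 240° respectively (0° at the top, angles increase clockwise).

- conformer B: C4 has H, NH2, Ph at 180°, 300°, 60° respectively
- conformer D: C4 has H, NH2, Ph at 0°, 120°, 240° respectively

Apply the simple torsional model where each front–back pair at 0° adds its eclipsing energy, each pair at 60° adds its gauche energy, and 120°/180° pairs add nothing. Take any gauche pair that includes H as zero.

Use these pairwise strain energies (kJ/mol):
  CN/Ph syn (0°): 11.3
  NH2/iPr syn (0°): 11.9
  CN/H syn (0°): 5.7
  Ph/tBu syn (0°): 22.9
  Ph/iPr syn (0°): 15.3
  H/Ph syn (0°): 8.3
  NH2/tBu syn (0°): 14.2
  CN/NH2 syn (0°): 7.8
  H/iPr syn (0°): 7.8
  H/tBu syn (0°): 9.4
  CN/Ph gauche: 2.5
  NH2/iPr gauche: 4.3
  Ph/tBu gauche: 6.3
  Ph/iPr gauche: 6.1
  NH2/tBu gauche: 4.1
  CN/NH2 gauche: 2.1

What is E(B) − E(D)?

-14.5 kJ/mol

B (staggered): iPr–NH2 gauche, iPr–Ph gauche, tBu–Ph gauche, CN–NH2 gauche; 4.3 + 6.1 + 6.3 + 2.1 = 18.8 kJ/mol.
D (eclipsed): iPr–H eclipsed, tBu–NH2 eclipsed, CN–Ph eclipsed; 7.8 + 14.2 + 11.3 = 33.3 kJ/mol.
E(B) − E(D) = 18.8 − 33.3 = -14.5 kJ/mol.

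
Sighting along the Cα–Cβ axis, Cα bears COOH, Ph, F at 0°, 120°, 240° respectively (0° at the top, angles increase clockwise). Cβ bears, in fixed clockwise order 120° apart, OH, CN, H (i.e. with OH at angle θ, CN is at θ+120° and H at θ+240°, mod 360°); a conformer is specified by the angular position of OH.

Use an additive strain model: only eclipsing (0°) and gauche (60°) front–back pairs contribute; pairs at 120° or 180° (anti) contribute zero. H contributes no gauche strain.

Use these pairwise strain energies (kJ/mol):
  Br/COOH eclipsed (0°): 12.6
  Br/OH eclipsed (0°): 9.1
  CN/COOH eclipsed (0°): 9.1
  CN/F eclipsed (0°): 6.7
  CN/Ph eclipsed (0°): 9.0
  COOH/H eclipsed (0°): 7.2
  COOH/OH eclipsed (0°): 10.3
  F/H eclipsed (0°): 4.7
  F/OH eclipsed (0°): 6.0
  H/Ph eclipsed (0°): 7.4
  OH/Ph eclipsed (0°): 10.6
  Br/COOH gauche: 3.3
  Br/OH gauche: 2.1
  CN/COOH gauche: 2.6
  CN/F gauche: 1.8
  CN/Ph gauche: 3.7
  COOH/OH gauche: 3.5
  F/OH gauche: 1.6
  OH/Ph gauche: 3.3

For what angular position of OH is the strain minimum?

OH at 0° (eclipsed): COOH(0°)/OH(0°) eclipsed 10.3; Ph(120°)/CN(120°) eclipsed 9.0; F(240°)/H(240°) eclipsed 4.7 → 24.0 kJ/mol.
OH at 60° (staggered): COOH(0°)/OH(60°) gauche 3.5; Ph(120°)/OH(60°) gauche 3.3; Ph(120°)/CN(180°) gauche 3.7; F(240°)/CN(180°) gauche 1.8 → 12.3 kJ/mol.
OH at 120° (eclipsed): COOH(0°)/H(0°) eclipsed 7.2; Ph(120°)/OH(120°) eclipsed 10.6; F(240°)/CN(240°) eclipsed 6.7 → 24.5 kJ/mol.
OH at 180° (staggered): COOH(0°)/CN(300°) gauche 2.6; Ph(120°)/OH(180°) gauche 3.3; F(240°)/OH(180°) gauche 1.6; F(240°)/CN(300°) gauche 1.8 → 9.3 kJ/mol.
OH at 240° (eclipsed): COOH(0°)/CN(0°) eclipsed 9.1; Ph(120°)/H(120°) eclipsed 7.4; F(240°)/OH(240°) eclipsed 6.0 → 22.5 kJ/mol.
OH at 300° (staggered): COOH(0°)/OH(300°) gauche 3.5; COOH(0°)/CN(60°) gauche 2.6; Ph(120°)/CN(60°) gauche 3.7; F(240°)/OH(300°) gauche 1.6 → 11.4 kJ/mol.
The minimum (9.3 kJ/mol) occurs with OH at 180°.

180°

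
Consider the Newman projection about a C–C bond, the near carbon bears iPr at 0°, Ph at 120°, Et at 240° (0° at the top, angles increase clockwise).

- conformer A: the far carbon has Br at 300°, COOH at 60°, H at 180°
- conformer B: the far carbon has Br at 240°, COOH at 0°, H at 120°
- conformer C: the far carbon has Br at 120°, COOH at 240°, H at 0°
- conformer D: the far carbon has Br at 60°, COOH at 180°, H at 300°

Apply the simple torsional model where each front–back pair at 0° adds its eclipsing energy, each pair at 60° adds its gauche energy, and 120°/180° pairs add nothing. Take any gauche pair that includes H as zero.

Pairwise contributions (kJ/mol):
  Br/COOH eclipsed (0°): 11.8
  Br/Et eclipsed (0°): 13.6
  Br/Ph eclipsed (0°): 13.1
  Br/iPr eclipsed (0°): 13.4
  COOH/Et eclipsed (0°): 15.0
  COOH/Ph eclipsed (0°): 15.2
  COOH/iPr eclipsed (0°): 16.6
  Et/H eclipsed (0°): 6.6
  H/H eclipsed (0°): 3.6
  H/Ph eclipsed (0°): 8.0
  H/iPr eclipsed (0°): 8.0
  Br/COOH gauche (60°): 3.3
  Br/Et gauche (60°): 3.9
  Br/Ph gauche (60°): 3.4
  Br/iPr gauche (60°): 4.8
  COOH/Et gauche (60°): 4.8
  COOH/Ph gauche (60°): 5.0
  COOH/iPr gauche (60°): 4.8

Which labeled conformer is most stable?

A (staggered): iPr–Br gauche, iPr–COOH gauche, Ph–COOH gauche, Et–Br gauche; 4.8 + 4.8 + 5.0 + 3.9 = 18.5 kJ/mol.
B (eclipsed): iPr–COOH eclipsed, Ph–H eclipsed, Et–Br eclipsed; 16.6 + 8.0 + 13.6 = 38.2 kJ/mol.
C (eclipsed): iPr–H eclipsed, Ph–Br eclipsed, Et–COOH eclipsed; 8.0 + 13.1 + 15.0 = 36.1 kJ/mol.
D (staggered): iPr–Br gauche, Ph–Br gauche, Ph–COOH gauche, Et–COOH gauche; 4.8 + 3.4 + 5.0 + 4.8 = 18.0 kJ/mol.
D has the lowest total (18.0 kJ/mol).

D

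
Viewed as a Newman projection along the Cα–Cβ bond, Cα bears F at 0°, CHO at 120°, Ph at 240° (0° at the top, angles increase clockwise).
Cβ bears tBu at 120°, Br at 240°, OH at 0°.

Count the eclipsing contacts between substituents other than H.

3

Non-H eclipsing pairs: F(0°)/OH(0°); CHO(120°)/tBu(120°); Ph(240°)/Br(240°) — 3 interactions.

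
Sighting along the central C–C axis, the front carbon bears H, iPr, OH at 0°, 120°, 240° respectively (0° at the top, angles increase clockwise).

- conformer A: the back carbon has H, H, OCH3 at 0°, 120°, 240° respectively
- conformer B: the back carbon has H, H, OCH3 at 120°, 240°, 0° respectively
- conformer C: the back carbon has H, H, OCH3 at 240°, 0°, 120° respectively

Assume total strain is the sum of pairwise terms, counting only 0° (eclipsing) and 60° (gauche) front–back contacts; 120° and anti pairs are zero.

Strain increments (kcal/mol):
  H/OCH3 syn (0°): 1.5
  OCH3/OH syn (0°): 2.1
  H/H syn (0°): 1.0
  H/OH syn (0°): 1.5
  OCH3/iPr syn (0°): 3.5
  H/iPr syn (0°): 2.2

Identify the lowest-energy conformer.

A (eclipsed): H(0°)/H(0°) eclipsed 1.0; iPr(120°)/H(120°) eclipsed 2.2; OH(240°)/OCH3(240°) eclipsed 2.1 → 5.3 kcal/mol.
B (eclipsed): H(0°)/OCH3(0°) eclipsed 1.5; iPr(120°)/H(120°) eclipsed 2.2; OH(240°)/H(240°) eclipsed 1.5 → 5.2 kcal/mol.
C (eclipsed): H(0°)/H(0°) eclipsed 1.0; iPr(120°)/OCH3(120°) eclipsed 3.5; OH(240°)/H(240°) eclipsed 1.5 → 6.0 kcal/mol.
B has the lowest total (5.2 kcal/mol).

B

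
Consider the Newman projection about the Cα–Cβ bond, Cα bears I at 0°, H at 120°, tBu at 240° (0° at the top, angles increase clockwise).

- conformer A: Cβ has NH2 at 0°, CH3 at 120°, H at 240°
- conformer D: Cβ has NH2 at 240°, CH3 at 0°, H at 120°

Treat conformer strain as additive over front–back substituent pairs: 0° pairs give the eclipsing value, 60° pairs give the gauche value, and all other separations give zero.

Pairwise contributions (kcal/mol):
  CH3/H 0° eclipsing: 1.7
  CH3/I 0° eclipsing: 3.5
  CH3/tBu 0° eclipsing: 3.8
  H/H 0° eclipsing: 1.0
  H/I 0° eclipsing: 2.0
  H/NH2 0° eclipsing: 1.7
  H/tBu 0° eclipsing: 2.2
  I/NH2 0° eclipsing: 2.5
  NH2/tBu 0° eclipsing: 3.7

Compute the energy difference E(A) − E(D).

-1.8 kcal/mol

A (eclipsed): I(0°)/NH2(0°) eclipsed 2.5; H(120°)/CH3(120°) eclipsed 1.7; tBu(240°)/H(240°) eclipsed 2.2 → 6.4 kcal/mol.
D (eclipsed): I(0°)/CH3(0°) eclipsed 3.5; H(120°)/H(120°) eclipsed 1.0; tBu(240°)/NH2(240°) eclipsed 3.7 → 8.2 kcal/mol.
E(A) − E(D) = 6.4 − 8.2 = -1.8 kcal/mol.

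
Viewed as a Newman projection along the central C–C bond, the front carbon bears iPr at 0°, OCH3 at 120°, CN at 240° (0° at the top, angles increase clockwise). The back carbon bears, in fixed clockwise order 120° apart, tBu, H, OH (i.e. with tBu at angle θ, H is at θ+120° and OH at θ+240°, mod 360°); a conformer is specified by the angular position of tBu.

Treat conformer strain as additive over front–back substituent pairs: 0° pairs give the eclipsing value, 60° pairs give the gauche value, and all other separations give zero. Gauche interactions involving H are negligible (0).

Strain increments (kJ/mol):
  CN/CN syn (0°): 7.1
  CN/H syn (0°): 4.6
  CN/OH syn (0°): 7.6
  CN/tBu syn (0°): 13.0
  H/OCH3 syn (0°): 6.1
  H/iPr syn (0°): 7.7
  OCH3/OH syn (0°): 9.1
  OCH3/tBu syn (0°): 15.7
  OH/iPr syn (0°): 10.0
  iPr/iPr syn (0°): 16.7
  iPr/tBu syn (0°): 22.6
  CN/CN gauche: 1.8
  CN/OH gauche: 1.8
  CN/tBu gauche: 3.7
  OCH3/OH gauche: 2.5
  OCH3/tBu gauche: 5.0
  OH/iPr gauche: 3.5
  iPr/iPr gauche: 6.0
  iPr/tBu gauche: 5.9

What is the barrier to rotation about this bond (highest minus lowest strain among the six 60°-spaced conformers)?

tBu at 0° is eclipsed. iPr at 0° is eclipsed with tBu at 0° (22.6); OCH3 at 120° is eclipsed with H at 120° (6.1); CN at 240° is eclipsed with OH at 240° (7.6). Total 36.3 kJ/mol.
tBu at 60° is staggered. iPr at 0° is gauche with tBu at 60° (5.9); iPr at 0° is gauche with OH at 300° (3.5); OCH3 at 120° is gauche with tBu at 60° (5.0); CN at 240° is gauche with OH at 300° (1.8). Total 16.2 kJ/mol.
tBu at 120° is eclipsed. iPr at 0° is eclipsed with OH at 0° (10.0); OCH3 at 120° is eclipsed with tBu at 120° (15.7); CN at 240° is eclipsed with H at 240° (4.6). Total 30.3 kJ/mol.
tBu at 180° is staggered. iPr at 0° is gauche with OH at 60° (3.5); OCH3 at 120° is gauche with tBu at 180° (5.0); OCH3 at 120° is gauche with OH at 60° (2.5); CN at 240° is gauche with tBu at 180° (3.7). Total 14.7 kJ/mol.
tBu at 240° is eclipsed. iPr at 0° is eclipsed with H at 0° (7.7); OCH3 at 120° is eclipsed with OH at 120° (9.1); CN at 240° is eclipsed with tBu at 240° (13.0). Total 29.8 kJ/mol.
tBu at 300° is staggered. iPr at 0° is gauche with tBu at 300° (5.9); OCH3 at 120° is gauche with OH at 180° (2.5); CN at 240° is gauche with tBu at 300° (3.7); CN at 240° is gauche with OH at 180° (1.8). Total 13.9 kJ/mol.
Max at 0° (36.3 kJ/mol), min at 300° (13.9 kJ/mol); barrier = 22.4 kJ/mol.

22.4 kJ/mol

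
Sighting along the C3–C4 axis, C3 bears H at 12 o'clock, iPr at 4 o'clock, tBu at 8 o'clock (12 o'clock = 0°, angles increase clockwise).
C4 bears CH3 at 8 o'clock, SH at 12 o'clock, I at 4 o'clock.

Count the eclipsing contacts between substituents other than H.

2

Non-H eclipsing pairs: iPr(120°)/I(120°); tBu(240°)/CH3(240°) — 2 interactions.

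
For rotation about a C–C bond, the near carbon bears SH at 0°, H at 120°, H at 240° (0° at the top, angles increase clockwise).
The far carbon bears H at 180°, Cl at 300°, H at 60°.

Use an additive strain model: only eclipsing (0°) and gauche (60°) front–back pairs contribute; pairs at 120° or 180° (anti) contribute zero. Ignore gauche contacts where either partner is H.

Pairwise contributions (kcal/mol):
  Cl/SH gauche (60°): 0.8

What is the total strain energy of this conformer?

0.8 kcal/mol

This conformer is staggered. SH at 0° is gauche with Cl at 300° (0.8). Total 0.8 kcal/mol.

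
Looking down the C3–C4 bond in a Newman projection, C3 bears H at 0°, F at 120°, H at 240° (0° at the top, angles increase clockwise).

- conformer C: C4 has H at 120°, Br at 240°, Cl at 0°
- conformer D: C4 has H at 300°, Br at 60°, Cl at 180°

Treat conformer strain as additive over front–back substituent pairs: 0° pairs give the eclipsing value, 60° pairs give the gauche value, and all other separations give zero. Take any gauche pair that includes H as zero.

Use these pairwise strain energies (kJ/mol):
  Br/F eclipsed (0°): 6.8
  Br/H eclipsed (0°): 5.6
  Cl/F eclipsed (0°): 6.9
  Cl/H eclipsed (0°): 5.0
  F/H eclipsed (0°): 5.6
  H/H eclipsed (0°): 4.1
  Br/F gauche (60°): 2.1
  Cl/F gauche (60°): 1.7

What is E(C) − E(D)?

C is eclipsed. H at 0° is eclipsed with Cl at 0° (5.0); F at 120° is eclipsed with H at 120° (5.6); H at 240° is eclipsed with Br at 240° (5.6). Total 16.2 kJ/mol.
D is staggered. F at 120° is gauche with Br at 60° (2.1); F at 120° is gauche with Cl at 180° (1.7). Total 3.8 kJ/mol.
E(C) − E(D) = 16.2 − 3.8 = +12.4 kJ/mol.

+12.4 kJ/mol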